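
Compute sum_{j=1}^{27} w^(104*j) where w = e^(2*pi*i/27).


Step 1: The sum sum_{j=1}^{n} w^(k*j) equals n if n | k, else 0.
Step 2: Here n = 27, k = 104
Step 3: Does n divide k? 27 | 104 -> False
Step 4: Sum = 0

0


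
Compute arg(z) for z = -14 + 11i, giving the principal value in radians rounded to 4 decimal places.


Step 1: z = -14 + 11i
Step 2: arg(z) = atan2(11, -14)
Step 3: arg(z) = 2.4756

2.4756


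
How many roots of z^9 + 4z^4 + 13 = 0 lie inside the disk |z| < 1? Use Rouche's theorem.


Step 1: On |z| = 1 the three terms have sizes |z^9| = 1^9 = 1, |4z^4| = 4*1^4 = 4, |13| = 13
Step 2: The dominant term is g(z) = 13; let h(z) = z^9 + 4z^4 so f = g + h
Step 3: On |z| = 1: |g| = 13 and |h| <= 1 + 4 = 5
Step 4: Since 13 > 5, |h| < |g| on |z| = 1, so by Rouche f has the same number of zeros as g inside |z| < 1
Step 5: g(z) = 13 is a nonzero constant with no zeros inside |z| < 1. Answer = 0

0


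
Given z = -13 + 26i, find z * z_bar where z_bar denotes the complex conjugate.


Step 1: conj(z) = -13 - 26i
Step 2: z * conj(z) = (-13)^2 + 26^2
Step 3: = 169 + 676 = 845

845


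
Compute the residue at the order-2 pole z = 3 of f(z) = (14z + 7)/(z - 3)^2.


Step 1: Pole of order 2 at z = 3
Step 2: Res = lim d/dz [(z - 3)^2 * f(z)] as z -> 3
Step 3: (z - 3)^2 * f(z) = 14z + 7
Step 4: d/dz[14z + 7] = 14

14


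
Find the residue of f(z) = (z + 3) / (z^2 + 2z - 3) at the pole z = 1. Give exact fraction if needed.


Step 1: Q(z) = z^2 + 2z - 3 = (z - 1)(z + 3)
Step 2: Q'(z) = 2z + 2
Step 3: Q'(1) = 4, P(1) = 4
Step 4: Res = P(1)/Q'(1) = 4/4 = 1

1


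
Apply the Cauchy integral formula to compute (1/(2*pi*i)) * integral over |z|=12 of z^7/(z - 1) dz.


Step 1: f(z) = z^7, a = 1 is inside |z| = 12
Step 2: By Cauchy integral formula: (1/(2pi*i)) * integral = f(a)
Step 3: f(1) = 1^7 = 1

1


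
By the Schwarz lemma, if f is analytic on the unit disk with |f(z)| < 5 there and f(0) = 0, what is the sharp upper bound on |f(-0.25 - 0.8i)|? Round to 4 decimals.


Step 1: g = f/5 maps D -> D with g(0) = 0, so by the Schwarz lemma |g(z)| <= |z|, i.e. |f(z)| <= 5|z|; this is sharp (f(z) = 5z).
Step 2: |z0|^2 = (-0.25)^2 + (-0.8)^2 = 0.7025
Step 3: |z0| = sqrt(0.7025) = 0.838153
Step 4: Best bound = 5 * |z0| = 5 * 0.838153 = 4.1908

4.1908


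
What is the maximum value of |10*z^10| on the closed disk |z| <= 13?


Step 1: On |z| = 13, |f(z)| = 10 * |z|^10 = 10 * 13^10
Step 2: By maximum modulus principle, maximum is on boundary.
Step 3: Maximum = 10 * 137858491849 = 1378584918490

1378584918490


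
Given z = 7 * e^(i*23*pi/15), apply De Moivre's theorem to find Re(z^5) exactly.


Step 1: By De Moivre's theorem, z^5 = 7^5 * e^(i*5*23*pi/15) = 16807 * (cos(23*pi/3) + i*sin(23*pi/3))
Step 2: |z|^5 = 7^5 = 16807
Step 3: Reduce the angle mod 2*pi: 23*pi/3 - 6*pi = 5*pi/3
Step 4: cos(5*pi/3) = 1/2
Step 5: Re(z^5) = 16807 * 1/2 = 16807/2

16807/2


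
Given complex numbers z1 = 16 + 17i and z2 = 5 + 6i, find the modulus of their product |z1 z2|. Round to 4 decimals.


Step 1: |z1| = sqrt(16^2 + 17^2) = sqrt(545)
Step 2: |z2| = sqrt(5^2 + 6^2) = sqrt(61)
Step 3: |z1*z2| = |z1|*|z2| = sqrt(545) * sqrt(61) = sqrt(545 * 61) = sqrt(33245)
Step 4: = 182.3321

182.3321


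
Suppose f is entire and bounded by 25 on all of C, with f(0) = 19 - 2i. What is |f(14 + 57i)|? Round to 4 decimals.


Step 1: By Liouville's theorem, a bounded entire function is constant.
Step 2: f(z) = f(0) = 19 - 2i for all z.
Step 3: |f(w)| = |19 - 2i| = sqrt(361 + 4)
Step 4: = 19.105

19.105


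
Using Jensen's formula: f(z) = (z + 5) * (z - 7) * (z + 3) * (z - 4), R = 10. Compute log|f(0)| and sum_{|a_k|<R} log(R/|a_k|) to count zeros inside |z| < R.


Jensen's formula: (1/2pi)*integral log|f(Re^it)|dt = log|f(0)| + sum_{|a_k|<R} log(R/|a_k|)
Step 1: f(0) = 5 * (-7) * 3 * (-4) = 420
Step 2: log|f(0)| = log|-5| + log|7| + log|-3| + log|4| = 6.0403
Step 3: Zeros inside |z| < 10: -5, 7, -3, 4
Step 4: Jensen sum = log(10/5) + log(10/7) + log(10/3) + log(10/4) = 3.1701
Step 5: n(R) = number of terms in the Jensen sum = count of zeros inside |z| < 10 = 4

4


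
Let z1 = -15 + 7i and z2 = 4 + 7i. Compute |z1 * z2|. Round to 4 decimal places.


Step 1: |z1| = sqrt((-15)^2 + 7^2) = sqrt(274)
Step 2: |z2| = sqrt(4^2 + 7^2) = sqrt(65)
Step 3: |z1*z2| = |z1|*|z2| = sqrt(274) * sqrt(65) = sqrt(274 * 65) = sqrt(17810)
Step 4: = 133.4541

133.4541


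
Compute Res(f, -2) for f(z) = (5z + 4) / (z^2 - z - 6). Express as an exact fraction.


Step 1: Q(z) = z^2 - z - 6 = (z + 2)(z - 3)
Step 2: Q'(z) = 2z - 1
Step 3: Q'(-2) = -5, P(-2) = -6
Step 4: Res = P(-2)/Q'(-2) = -6/(-5) = 6/5

6/5


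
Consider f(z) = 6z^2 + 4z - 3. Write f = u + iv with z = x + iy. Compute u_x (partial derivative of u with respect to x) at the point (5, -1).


Step 1: f(z) = 6(x+iy)^2 + 4(x+iy) - 3
Step 2: u = 6(x^2 - y^2) + 4x - 3
Step 3: u_x = 12x + 4
Step 4: At (5, -1): u_x = 60 + 4 = 64

64


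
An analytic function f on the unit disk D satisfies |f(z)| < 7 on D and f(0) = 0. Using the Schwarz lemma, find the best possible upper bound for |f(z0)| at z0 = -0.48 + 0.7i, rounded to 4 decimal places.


Step 1: g = f/7 maps D -> D with g(0) = 0, so by the Schwarz lemma |g(z)| <= |z|, i.e. |f(z)| <= 7|z|; this is sharp (f(z) = 7z).
Step 2: |z0|^2 = (-0.48)^2 + 0.7^2 = 0.7204
Step 3: |z0| = sqrt(0.7204) = 0.848764
Step 4: Best bound = 7 * |z0| = 7 * 0.848764 = 5.9413

5.9413


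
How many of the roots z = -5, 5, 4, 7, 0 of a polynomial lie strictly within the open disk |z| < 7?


Step 1: Check each root:
  z = -5: |-5| = 5 < 7
  z = 5: |5| = 5 < 7
  z = 4: |4| = 4 < 7
  z = 7: |7| = 7 >= 7
  z = 0: |0| = 0 < 7
Step 2: Count = 4

4


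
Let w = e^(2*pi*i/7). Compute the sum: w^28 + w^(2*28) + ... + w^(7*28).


Step 1: The sum sum_{j=1}^{n} w^(k*j) equals n if n | k, else 0.
Step 2: Here n = 7, k = 28
Step 3: Does n divide k? 7 | 28 -> True
Step 4: Sum = 7

7


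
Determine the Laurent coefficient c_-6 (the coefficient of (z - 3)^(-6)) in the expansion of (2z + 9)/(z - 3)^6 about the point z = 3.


Step 1: Write the numerator in powers of (z - 3): 2z + 9 = 2(z - 3) + (2*3 + 9) = 2(z - 3) + 15
Step 2: Divide by (z - 3)^6: f(z) = 15(z - 3)^(-6) + 2(z - 3)^(-5)
Step 3: This finite sum is the Laurent series of f about z = 3.
Step 4: Coefficient of (z - 3)^(-6) = 2*3 + 9 = 15

15


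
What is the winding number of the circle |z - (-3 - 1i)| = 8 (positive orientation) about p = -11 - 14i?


Step 1: Center c = (-3, -1), radius = 8
Step 2: |p - c|^2 = (-8)^2 + (-13)^2 = 233
Step 3: r^2 = 64
Step 4: |p-c| > r so winding number = 0

0


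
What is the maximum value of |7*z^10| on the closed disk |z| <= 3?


Step 1: On |z| = 3, |f(z)| = 7 * |z|^10 = 7 * 3^10
Step 2: By maximum modulus principle, maximum is on boundary.
Step 3: Maximum = 7 * 59049 = 413343

413343


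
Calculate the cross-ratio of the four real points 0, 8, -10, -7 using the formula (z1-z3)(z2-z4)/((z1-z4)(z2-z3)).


Step 1: (z1-z3)(z2-z4) = 10 * 15 = 150
Step 2: (z1-z4)(z2-z3) = 7 * 18 = 126
Step 3: Cross-ratio = 150/126 = 25/21

25/21


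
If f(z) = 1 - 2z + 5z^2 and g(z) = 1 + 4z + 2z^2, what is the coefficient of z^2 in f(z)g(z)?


Step 1: z^2 term in f*g comes from: (1)*(2z^2) + (-2z)*(4z) + (5z^2)*(1)
Step 2: = 2 - 8 + 5
Step 3: = -1

-1


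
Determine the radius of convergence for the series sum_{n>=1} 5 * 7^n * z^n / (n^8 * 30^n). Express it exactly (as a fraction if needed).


Step 1: General term a_n = 5 * 7^n / (n^8 * 30^n)
Step 2: By the root test, |a_n|^(1/n) = 5^(1/n) * 7 / (n^(8/n) * 30) -> 7/30 as n -> infinity (since 5^(1/n) -> 1 and n^(8/n) -> 1)
Step 3: R = 1/lim|a_n|^(1/n) = 30/7

30/7


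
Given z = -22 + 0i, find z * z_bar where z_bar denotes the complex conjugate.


Step 1: conj(z) = -22 - 0i
Step 2: z * conj(z) = (-22)^2 + 0^2
Step 3: = 484 + 0 = 484

484


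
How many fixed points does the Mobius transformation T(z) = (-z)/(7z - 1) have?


Step 1: Fixed points satisfy T(z) = z
Step 2: 7z^2 = 0
Step 3: Discriminant = 0^2 - 4*7*0 = 0
Step 4: Number of fixed points = 1

1


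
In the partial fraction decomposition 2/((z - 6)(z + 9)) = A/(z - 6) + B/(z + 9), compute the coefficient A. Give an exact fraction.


Step 1: Multiply both sides by (z - 6) and set z = 6
Step 2: A = 2 / (6 + 9)
Step 3: A = 2 / 15
Step 4: A = 2/15

2/15


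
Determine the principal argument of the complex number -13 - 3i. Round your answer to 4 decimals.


Step 1: z = -13 - 3i
Step 2: arg(z) = atan2(-3, -13)
Step 3: arg(z) = -2.9148

-2.9148


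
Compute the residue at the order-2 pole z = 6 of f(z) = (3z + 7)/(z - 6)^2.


Step 1: Pole of order 2 at z = 6
Step 2: Res = lim d/dz [(z - 6)^2 * f(z)] as z -> 6
Step 3: (z - 6)^2 * f(z) = 3z + 7
Step 4: d/dz[3z + 7] = 3

3


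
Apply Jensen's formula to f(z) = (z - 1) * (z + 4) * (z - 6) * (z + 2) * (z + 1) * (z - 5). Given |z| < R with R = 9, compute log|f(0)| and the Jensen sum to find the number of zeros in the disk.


Jensen's formula: (1/2pi)*integral log|f(Re^it)|dt = log|f(0)| + sum_{|a_k|<R} log(R/|a_k|)
Step 1: f(0) = (-1) * 4 * (-6) * 2 * 1 * (-5) = -240
Step 2: log|f(0)| = log|1| + log|-4| + log|6| + log|-2| + log|-1| + log|5| = 5.4806
Step 3: Zeros inside |z| < 9: 1, -4, 6, -2, -1, 5
Step 4: Jensen sum = log(9/1) + log(9/4) + log(9/6) + log(9/2) + log(9/1) + log(9/5) = 7.7027
Step 5: n(R) = number of terms in the Jensen sum = count of zeros inside |z| < 9 = 6

6


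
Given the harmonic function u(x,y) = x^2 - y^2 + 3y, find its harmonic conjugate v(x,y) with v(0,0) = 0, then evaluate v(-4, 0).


Step 1: v_x = -u_y = 2y - 3
Step 2: v_y = u_x = 2x + 0
Step 3: v = 2xy - 3x + C
Step 4: v(0,0) = 0 => C = 0
Step 5: v(-4, 0) = 12

12


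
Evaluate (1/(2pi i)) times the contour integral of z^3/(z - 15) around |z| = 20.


Step 1: f(z) = z^3, a = 15 is inside |z| = 20
Step 2: By Cauchy integral formula: (1/(2pi*i)) * integral = f(a)
Step 3: f(15) = 15^3 = 3375

3375


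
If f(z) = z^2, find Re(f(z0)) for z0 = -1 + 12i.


Step 1: z0 = -1 + 12i
Step 2: z0^2 = (-1)^2 - 12^2 - 24i
Step 3: real part = 1 - 144 = -143

-143


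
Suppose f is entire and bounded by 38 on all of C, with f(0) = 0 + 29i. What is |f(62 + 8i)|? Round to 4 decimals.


Step 1: By Liouville's theorem, a bounded entire function is constant.
Step 2: f(z) = f(0) = 0 + 29i for all z.
Step 3: |f(w)| = |0 + 29i| = sqrt(0 + 841)
Step 4: = 29.0

29.0


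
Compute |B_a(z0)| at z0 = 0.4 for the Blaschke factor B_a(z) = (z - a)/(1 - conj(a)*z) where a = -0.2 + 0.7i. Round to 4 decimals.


Step 1: Numerator z0 - a = 0.4 - (-0.2 + 0.7i) = 0.6 - 0.7i
Step 2: Denominator 1 - conj(a)*z0 = 1 - (-0.2 - 0.7i)*0.4 = 1.08 + 0.28i
Step 3: |z0 - a|^2 = 0.6^2 + (-0.7)^2 = 0.85; |1 - conj(a)*z0|^2 = 1.08^2 + 0.28^2 = 1.2448
Step 4: |B_a(0.4)| = sqrt(0.85 / 1.2448) = sqrt(0.682841)
Step 5: = 0.8263

0.8263


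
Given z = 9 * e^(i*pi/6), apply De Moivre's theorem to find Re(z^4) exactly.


Step 1: By De Moivre's theorem, z^4 = 9^4 * e^(i*4*pi/6) = 6561 * (cos(2*pi/3) + i*sin(2*pi/3))
Step 2: |z|^4 = 9^4 = 6561
Step 3: The angle 2*pi/3 already lies in [0, 2*pi)
Step 4: cos(2*pi/3) = -1/2
Step 5: Re(z^4) = 6561 * (-1/2) = -6561/2

-6561/2


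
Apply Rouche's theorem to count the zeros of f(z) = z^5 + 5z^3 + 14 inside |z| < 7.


Step 1: On |z| = 7 the three terms have sizes |z^5| = 7^5 = 16807, |5z^3| = 5*7^3 = 1715, |14| = 14
Step 2: The dominant term is g(z) = z^5; let h(z) = 5z^3 + 14 so f = g + h
Step 3: On |z| = 7: |g| = 16807 and |h| <= 1715 + 14 = 1729
Step 4: Since 16807 > 1729, |h| < |g| on |z| = 7, so by Rouche f has the same number of zeros as g inside |z| < 7
Step 5: g(z) = z^5 has 5 zeros (all at the origin) inside |z| < 7. Answer = 5

5


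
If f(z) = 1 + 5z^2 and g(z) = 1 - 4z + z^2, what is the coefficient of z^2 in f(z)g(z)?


Step 1: z^2 term in f*g comes from: (1)*(z^2) + (0)*(-4z) + (5z^2)*(1)
Step 2: = 1 + 0 + 5
Step 3: = 6

6


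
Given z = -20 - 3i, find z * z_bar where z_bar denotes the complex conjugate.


Step 1: conj(z) = -20 + 3i
Step 2: z * conj(z) = (-20)^2 + (-3)^2
Step 3: = 400 + 9 = 409

409


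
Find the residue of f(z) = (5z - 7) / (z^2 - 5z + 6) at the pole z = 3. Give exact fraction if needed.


Step 1: Q(z) = z^2 - 5z + 6 = (z - 3)(z - 2)
Step 2: Q'(z) = 2z - 5
Step 3: Q'(3) = 1, P(3) = 8
Step 4: Res = P(3)/Q'(3) = 8/1 = 8

8


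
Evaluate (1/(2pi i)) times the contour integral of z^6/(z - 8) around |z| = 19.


Step 1: f(z) = z^6, a = 8 is inside |z| = 19
Step 2: By Cauchy integral formula: (1/(2pi*i)) * integral = f(a)
Step 3: f(8) = 8^6 = 262144

262144


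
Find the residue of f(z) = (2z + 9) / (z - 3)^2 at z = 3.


Step 1: Pole of order 2 at z = 3
Step 2: Res = lim d/dz [(z - 3)^2 * f(z)] as z -> 3
Step 3: (z - 3)^2 * f(z) = 2z + 9
Step 4: d/dz[2z + 9] = 2

2


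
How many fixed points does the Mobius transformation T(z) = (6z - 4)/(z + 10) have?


Step 1: Fixed points satisfy T(z) = z
Step 2: z^2 + 4z + 4 = 0
Step 3: Discriminant = 4^2 - 4*1*4 = 0
Step 4: Number of fixed points = 1

1


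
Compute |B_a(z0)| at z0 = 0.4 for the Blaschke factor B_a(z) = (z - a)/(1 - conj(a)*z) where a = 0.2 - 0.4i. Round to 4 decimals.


Step 1: Numerator z0 - a = 0.4 - (0.2 - 0.4i) = 0.2 + 0.4i
Step 2: Denominator 1 - conj(a)*z0 = 1 - (0.2 + 0.4i)*0.4 = 0.92 - 0.16i
Step 3: |z0 - a|^2 = 0.2^2 + 0.4^2 = 0.2; |1 - conj(a)*z0|^2 = 0.92^2 + (-0.16)^2 = 0.872
Step 4: |B_a(0.4)| = sqrt(0.2 / 0.872) = sqrt(0.229358)
Step 5: = 0.4789

0.4789


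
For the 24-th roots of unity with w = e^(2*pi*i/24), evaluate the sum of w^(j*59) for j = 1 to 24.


Step 1: The sum sum_{j=1}^{n} w^(k*j) equals n if n | k, else 0.
Step 2: Here n = 24, k = 59
Step 3: Does n divide k? 24 | 59 -> False
Step 4: Sum = 0

0


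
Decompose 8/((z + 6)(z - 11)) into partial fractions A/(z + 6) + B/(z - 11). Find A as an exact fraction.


Step 1: Multiply both sides by (z + 6) and set z = -6
Step 2: A = 8 / (-6 - 11)
Step 3: A = 8 / (-17)
Step 4: A = -8/17

-8/17


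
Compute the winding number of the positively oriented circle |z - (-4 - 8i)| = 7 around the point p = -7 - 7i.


Step 1: Center c = (-4, -8), radius = 7
Step 2: |p - c|^2 = (-3)^2 + 1^2 = 10
Step 3: r^2 = 49
Step 4: |p-c| < r so winding number = 1

1


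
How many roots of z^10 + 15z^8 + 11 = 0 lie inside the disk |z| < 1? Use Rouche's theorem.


Step 1: On |z| = 1 the three terms have sizes |z^10| = 1^10 = 1, |15z^8| = 15*1^8 = 15, |11| = 11
Step 2: The dominant term is g(z) = 15z^8; let h(z) = z^10 + 11 so f = g + h
Step 3: On |z| = 1: |g| = 15 and |h| <= 1 + 11 = 12
Step 4: Since 15 > 12, |h| < |g| on |z| = 1, so by Rouche f has the same number of zeros as g inside |z| < 1
Step 5: g(z) = 15z^8 has 8 zeros (at the origin, multiplicity 8) inside |z| < 1. Answer = 8

8


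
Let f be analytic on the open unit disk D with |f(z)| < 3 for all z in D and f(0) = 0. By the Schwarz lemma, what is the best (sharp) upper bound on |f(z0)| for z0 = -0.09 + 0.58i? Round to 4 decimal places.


Step 1: g = f/3 maps D -> D with g(0) = 0, so by the Schwarz lemma |g(z)| <= |z|, i.e. |f(z)| <= 3|z|; this is sharp (f(z) = 3z).
Step 2: |z0|^2 = (-0.09)^2 + 0.58^2 = 0.3445
Step 3: |z0| = sqrt(0.3445) = 0.586941
Step 4: Best bound = 3 * |z0| = 3 * 0.586941 = 1.7608

1.7608


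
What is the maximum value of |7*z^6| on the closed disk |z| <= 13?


Step 1: On |z| = 13, |f(z)| = 7 * |z|^6 = 7 * 13^6
Step 2: By maximum modulus principle, maximum is on boundary.
Step 3: Maximum = 7 * 4826809 = 33787663

33787663


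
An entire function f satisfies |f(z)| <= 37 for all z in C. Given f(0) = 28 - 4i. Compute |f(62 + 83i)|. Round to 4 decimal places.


Step 1: By Liouville's theorem, a bounded entire function is constant.
Step 2: f(z) = f(0) = 28 - 4i for all z.
Step 3: |f(w)| = |28 - 4i| = sqrt(784 + 16)
Step 4: = 28.2843

28.2843


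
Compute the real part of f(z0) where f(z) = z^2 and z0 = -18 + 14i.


Step 1: z0 = -18 + 14i
Step 2: z0^2 = (-18)^2 - 14^2 - 504i
Step 3: real part = 324 - 196 = 128

128


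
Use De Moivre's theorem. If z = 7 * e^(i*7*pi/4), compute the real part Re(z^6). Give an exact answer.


Step 1: By De Moivre's theorem, z^6 = 7^6 * e^(i*6*7*pi/4) = 117649 * (cos(21*pi/2) + i*sin(21*pi/2))
Step 2: |z|^6 = 7^6 = 117649
Step 3: Reduce the angle mod 2*pi: 21*pi/2 - 10*pi = pi/2
Step 4: cos(pi/2) = 0
Step 5: Re(z^6) = 117649 * 0 = 0

0


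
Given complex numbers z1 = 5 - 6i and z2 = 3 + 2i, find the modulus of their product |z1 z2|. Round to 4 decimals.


Step 1: |z1| = sqrt(5^2 + (-6)^2) = sqrt(61)
Step 2: |z2| = sqrt(3^2 + 2^2) = sqrt(13)
Step 3: |z1*z2| = |z1|*|z2| = sqrt(61) * sqrt(13) = sqrt(61 * 13) = sqrt(793)
Step 4: = 28.1603

28.1603


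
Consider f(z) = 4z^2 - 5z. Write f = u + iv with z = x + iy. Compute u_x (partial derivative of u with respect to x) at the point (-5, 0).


Step 1: f(z) = 4(x+iy)^2 - 5(x+iy) + 0
Step 2: u = 4(x^2 - y^2) - 5x + 0
Step 3: u_x = 8x - 5
Step 4: At (-5, 0): u_x = -40 - 5 = -45

-45


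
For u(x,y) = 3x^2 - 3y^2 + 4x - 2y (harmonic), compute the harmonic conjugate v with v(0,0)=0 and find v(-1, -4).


Step 1: v_x = -u_y = 6y + 2
Step 2: v_y = u_x = 6x + 4
Step 3: v = 6xy + 2x + 4y + C
Step 4: v(0,0) = 0 => C = 0
Step 5: v(-1, -4) = 6

6


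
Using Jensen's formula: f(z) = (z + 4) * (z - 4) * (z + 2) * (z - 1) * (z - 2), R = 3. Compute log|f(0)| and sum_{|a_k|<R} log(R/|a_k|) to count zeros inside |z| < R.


Jensen's formula: (1/2pi)*integral log|f(Re^it)|dt = log|f(0)| + sum_{|a_k|<R} log(R/|a_k|)
Step 1: f(0) = 4 * (-4) * 2 * (-1) * (-2) = -64
Step 2: log|f(0)| = log|-4| + log|4| + log|-2| + log|1| + log|2| = 4.1589
Step 3: Zeros inside |z| < 3: -2, 1, 2
Step 4: Jensen sum = log(3/2) + log(3/1) + log(3/2) = 1.9095
Step 5: n(R) = number of terms in the Jensen sum = count of zeros inside |z| < 3 = 3

3


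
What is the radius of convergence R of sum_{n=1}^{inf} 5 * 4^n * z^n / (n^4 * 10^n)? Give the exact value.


Step 1: General term a_n = 5 * 4^n / (n^4 * 10^n)
Step 2: By the root test, |a_n|^(1/n) = 5^(1/n) * 4 / (n^(4/n) * 10) -> 4/10 as n -> infinity (since 5^(1/n) -> 1 and n^(4/n) -> 1)
Step 3: R = 1/lim|a_n|^(1/n) = 10/4 = 5/2

5/2


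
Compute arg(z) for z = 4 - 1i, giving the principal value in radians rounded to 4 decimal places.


Step 1: z = 4 - 1i
Step 2: arg(z) = atan2(-1, 4)
Step 3: arg(z) = -0.245

-0.245


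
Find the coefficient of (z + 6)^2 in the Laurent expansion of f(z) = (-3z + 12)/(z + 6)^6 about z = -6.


Step 1: Write the numerator in powers of (z + 6): -3z + 12 = -3(z + 6) + (-3*(-6) + 12) = -3(z + 6) + 30
Step 2: Divide by (z + 6)^6: f(z) = 30(z + 6)^(-6) - 3(z + 6)^(-5)
Step 3: This finite sum is the Laurent series of f about z = -6.
Step 4: Only the powers -6 and -5 appear, so the coefficient of (z + 6)^2 = 0

0


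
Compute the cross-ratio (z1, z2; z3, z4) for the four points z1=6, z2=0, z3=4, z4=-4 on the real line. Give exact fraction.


Step 1: (z1-z3)(z2-z4) = 2 * 4 = 8
Step 2: (z1-z4)(z2-z3) = 10 * (-4) = -40
Step 3: Cross-ratio = -8/40 = -1/5

-1/5


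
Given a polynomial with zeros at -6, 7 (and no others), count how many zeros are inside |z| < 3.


Step 1: Check each root:
  z = -6: |-6| = 6 >= 3
  z = 7: |7| = 7 >= 3
Step 2: Count = 0

0


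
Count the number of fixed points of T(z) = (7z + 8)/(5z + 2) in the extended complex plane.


Step 1: Fixed points satisfy T(z) = z
Step 2: 5z^2 - 5z - 8 = 0
Step 3: Discriminant = (-5)^2 - 4*5*(-8) = 185
Step 4: Number of fixed points = 2

2


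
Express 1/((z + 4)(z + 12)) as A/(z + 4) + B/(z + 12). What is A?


Step 1: Multiply both sides by (z + 4) and set z = -4
Step 2: A = 1 / (-4 + 12)
Step 3: A = 1 / 8
Step 4: A = 1/8

1/8


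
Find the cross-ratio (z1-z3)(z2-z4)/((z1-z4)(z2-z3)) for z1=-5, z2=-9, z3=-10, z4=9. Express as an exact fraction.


Step 1: (z1-z3)(z2-z4) = 5 * (-18) = -90
Step 2: (z1-z4)(z2-z3) = (-14) * 1 = -14
Step 3: Cross-ratio = 90/14 = 45/7

45/7


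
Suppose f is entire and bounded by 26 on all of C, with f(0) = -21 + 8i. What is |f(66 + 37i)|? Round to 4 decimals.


Step 1: By Liouville's theorem, a bounded entire function is constant.
Step 2: f(z) = f(0) = -21 + 8i for all z.
Step 3: |f(w)| = |-21 + 8i| = sqrt(441 + 64)
Step 4: = 22.4722

22.4722


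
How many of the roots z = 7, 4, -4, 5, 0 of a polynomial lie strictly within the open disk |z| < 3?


Step 1: Check each root:
  z = 7: |7| = 7 >= 3
  z = 4: |4| = 4 >= 3
  z = -4: |-4| = 4 >= 3
  z = 5: |5| = 5 >= 3
  z = 0: |0| = 0 < 3
Step 2: Count = 1

1


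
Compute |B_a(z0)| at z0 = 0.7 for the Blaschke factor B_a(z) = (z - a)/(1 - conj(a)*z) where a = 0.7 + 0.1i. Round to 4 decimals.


Step 1: Numerator z0 - a = 0.7 - (0.7 + 0.1i) = 0 - 0.1i
Step 2: Denominator 1 - conj(a)*z0 = 1 - (0.7 - 0.1i)*0.7 = 0.51 + 0.07i
Step 3: |z0 - a|^2 = 0^2 + (-0.1)^2 = 0.01; |1 - conj(a)*z0|^2 = 0.51^2 + 0.07^2 = 0.265
Step 4: |B_a(0.7)| = sqrt(0.01 / 0.265) = sqrt(0.037736)
Step 5: = 0.1943

0.1943


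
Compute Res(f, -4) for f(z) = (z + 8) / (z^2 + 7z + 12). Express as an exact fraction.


Step 1: Q(z) = z^2 + 7z + 12 = (z + 4)(z + 3)
Step 2: Q'(z) = 2z + 7
Step 3: Q'(-4) = -1, P(-4) = 4
Step 4: Res = P(-4)/Q'(-4) = 4/(-1) = -4

-4


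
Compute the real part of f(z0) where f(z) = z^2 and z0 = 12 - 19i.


Step 1: z0 = 12 - 19i
Step 2: z0^2 = 12^2 - (-19)^2 - 456i
Step 3: real part = 144 - 361 = -217

-217


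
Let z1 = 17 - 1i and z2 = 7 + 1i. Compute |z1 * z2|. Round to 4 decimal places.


Step 1: |z1| = sqrt(17^2 + (-1)^2) = sqrt(290)
Step 2: |z2| = sqrt(7^2 + 1^2) = sqrt(50)
Step 3: |z1*z2| = |z1|*|z2| = sqrt(290) * sqrt(50) = sqrt(290 * 50) = sqrt(14500)
Step 4: = 120.4159

120.4159


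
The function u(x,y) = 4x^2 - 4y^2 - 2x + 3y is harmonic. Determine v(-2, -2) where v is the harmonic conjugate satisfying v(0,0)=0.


Step 1: v_x = -u_y = 8y - 3
Step 2: v_y = u_x = 8x - 2
Step 3: v = 8xy - 3x - 2y + C
Step 4: v(0,0) = 0 => C = 0
Step 5: v(-2, -2) = 42

42


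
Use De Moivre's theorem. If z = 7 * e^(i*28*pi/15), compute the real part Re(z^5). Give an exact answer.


Step 1: By De Moivre's theorem, z^5 = 7^5 * e^(i*5*28*pi/15) = 16807 * (cos(28*pi/3) + i*sin(28*pi/3))
Step 2: |z|^5 = 7^5 = 16807
Step 3: Reduce the angle mod 2*pi: 28*pi/3 - 8*pi = 4*pi/3
Step 4: cos(4*pi/3) = -1/2
Step 5: Re(z^5) = 16807 * (-1/2) = -16807/2

-16807/2


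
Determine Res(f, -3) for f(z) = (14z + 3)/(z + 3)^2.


Step 1: Pole of order 2 at z = -3
Step 2: Res = lim d/dz [(z + 3)^2 * f(z)] as z -> -3
Step 3: (z + 3)^2 * f(z) = 14z + 3
Step 4: d/dz[14z + 3] = 14

14


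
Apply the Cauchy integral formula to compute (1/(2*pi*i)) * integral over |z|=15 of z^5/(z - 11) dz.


Step 1: f(z) = z^5, a = 11 is inside |z| = 15
Step 2: By Cauchy integral formula: (1/(2pi*i)) * integral = f(a)
Step 3: f(11) = 11^5 = 161051

161051


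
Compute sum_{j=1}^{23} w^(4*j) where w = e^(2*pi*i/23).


Step 1: The sum sum_{j=1}^{n} w^(k*j) equals n if n | k, else 0.
Step 2: Here n = 23, k = 4
Step 3: Does n divide k? 23 | 4 -> False
Step 4: Sum = 0

0


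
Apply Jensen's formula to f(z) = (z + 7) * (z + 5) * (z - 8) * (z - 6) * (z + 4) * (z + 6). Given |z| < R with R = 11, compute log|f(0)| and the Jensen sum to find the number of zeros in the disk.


Jensen's formula: (1/2pi)*integral log|f(Re^it)|dt = log|f(0)| + sum_{|a_k|<R} log(R/|a_k|)
Step 1: f(0) = 7 * 5 * (-8) * (-6) * 4 * 6 = 40320
Step 2: log|f(0)| = log|-7| + log|-5| + log|8| + log|6| + log|-4| + log|-6| = 10.6046
Step 3: Zeros inside |z| < 11: -7, -5, 8, 6, -4, -6
Step 4: Jensen sum = log(11/7) + log(11/5) + log(11/8) + log(11/6) + log(11/4) + log(11/6) = 3.7828
Step 5: n(R) = number of terms in the Jensen sum = count of zeros inside |z| < 11 = 6

6


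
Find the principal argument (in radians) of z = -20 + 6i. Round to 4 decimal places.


Step 1: z = -20 + 6i
Step 2: arg(z) = atan2(6, -20)
Step 3: arg(z) = 2.8501

2.8501


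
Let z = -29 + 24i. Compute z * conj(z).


Step 1: conj(z) = -29 - 24i
Step 2: z * conj(z) = (-29)^2 + 24^2
Step 3: = 841 + 576 = 1417

1417


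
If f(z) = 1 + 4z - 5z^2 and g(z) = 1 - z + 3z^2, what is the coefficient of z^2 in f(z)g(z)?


Step 1: z^2 term in f*g comes from: (1)*(3z^2) + (4z)*(-z) + (-5z^2)*(1)
Step 2: = 3 - 4 - 5
Step 3: = -6

-6


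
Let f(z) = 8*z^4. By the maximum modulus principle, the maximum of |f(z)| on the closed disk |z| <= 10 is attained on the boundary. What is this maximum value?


Step 1: On |z| = 10, |f(z)| = 8 * |z|^4 = 8 * 10^4
Step 2: By maximum modulus principle, maximum is on boundary.
Step 3: Maximum = 8 * 10000 = 80000

80000


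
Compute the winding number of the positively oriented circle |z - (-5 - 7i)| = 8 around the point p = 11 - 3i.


Step 1: Center c = (-5, -7), radius = 8
Step 2: |p - c|^2 = 16^2 + 4^2 = 272
Step 3: r^2 = 64
Step 4: |p-c| > r so winding number = 0

0


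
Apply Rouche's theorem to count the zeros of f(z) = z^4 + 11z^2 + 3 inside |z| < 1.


Step 1: On |z| = 1 the three terms have sizes |z^4| = 1^4 = 1, |11z^2| = 11*1^2 = 11, |3| = 3
Step 2: The dominant term is g(z) = 11z^2; let h(z) = z^4 + 3 so f = g + h
Step 3: On |z| = 1: |g| = 11 and |h| <= 1 + 3 = 4
Step 4: Since 11 > 4, |h| < |g| on |z| = 1, so by Rouche f has the same number of zeros as g inside |z| < 1
Step 5: g(z) = 11z^2 has 2 zeros (at the origin, multiplicity 2) inside |z| < 1. Answer = 2

2


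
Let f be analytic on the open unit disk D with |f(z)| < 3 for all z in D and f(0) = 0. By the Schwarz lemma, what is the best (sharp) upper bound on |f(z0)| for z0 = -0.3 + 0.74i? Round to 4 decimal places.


Step 1: g = f/3 maps D -> D with g(0) = 0, so by the Schwarz lemma |g(z)| <= |z|, i.e. |f(z)| <= 3|z|; this is sharp (f(z) = 3z).
Step 2: |z0|^2 = (-0.3)^2 + 0.74^2 = 0.6376
Step 3: |z0| = sqrt(0.6376) = 0.798499
Step 4: Best bound = 3 * |z0| = 3 * 0.798499 = 2.3955

2.3955


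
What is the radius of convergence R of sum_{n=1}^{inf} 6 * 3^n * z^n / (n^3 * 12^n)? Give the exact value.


Step 1: General term a_n = 6 * 3^n / (n^3 * 12^n)
Step 2: By the root test, |a_n|^(1/n) = 6^(1/n) * 3 / (n^(3/n) * 12) -> 3/12 as n -> infinity (since 6^(1/n) -> 1 and n^(3/n) -> 1)
Step 3: R = 1/lim|a_n|^(1/n) = 12/3 = 4

4


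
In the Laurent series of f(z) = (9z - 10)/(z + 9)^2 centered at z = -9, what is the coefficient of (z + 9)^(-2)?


Step 1: Write the numerator in powers of (z + 9): 9z - 10 = 9(z + 9) + (9*(-9) - 10) = 9(z + 9) - 91
Step 2: Divide by (z + 9)^2: f(z) = -91(z + 9)^(-2) + 9(z + 9)^(-1)
Step 3: This finite sum is the Laurent series of f about z = -9.
Step 4: Coefficient of (z + 9)^(-2) = 9*(-9) - 10 = -91

-91


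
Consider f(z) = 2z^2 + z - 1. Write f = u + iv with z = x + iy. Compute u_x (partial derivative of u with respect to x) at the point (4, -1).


Step 1: f(z) = 2(x+iy)^2 + (x+iy) - 1
Step 2: u = 2(x^2 - y^2) + x - 1
Step 3: u_x = 4x + 1
Step 4: At (4, -1): u_x = 16 + 1 = 17

17


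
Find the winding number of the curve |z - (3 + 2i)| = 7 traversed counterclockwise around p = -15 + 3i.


Step 1: Center c = (3, 2), radius = 7
Step 2: |p - c|^2 = (-18)^2 + 1^2 = 325
Step 3: r^2 = 49
Step 4: |p-c| > r so winding number = 0

0


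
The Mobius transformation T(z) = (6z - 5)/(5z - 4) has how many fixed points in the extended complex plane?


Step 1: Fixed points satisfy T(z) = z
Step 2: 5z^2 - 10z + 5 = 0
Step 3: Discriminant = (-10)^2 - 4*5*5 = 0
Step 4: Number of fixed points = 1

1


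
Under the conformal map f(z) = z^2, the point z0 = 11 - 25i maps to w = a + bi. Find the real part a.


Step 1: z0 = 11 - 25i
Step 2: z0^2 = 11^2 - (-25)^2 - 550i
Step 3: real part = 121 - 625 = -504

-504


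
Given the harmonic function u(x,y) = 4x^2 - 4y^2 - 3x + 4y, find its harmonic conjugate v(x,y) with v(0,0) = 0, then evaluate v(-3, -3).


Step 1: v_x = -u_y = 8y - 4
Step 2: v_y = u_x = 8x - 3
Step 3: v = 8xy - 4x - 3y + C
Step 4: v(0,0) = 0 => C = 0
Step 5: v(-3, -3) = 93

93


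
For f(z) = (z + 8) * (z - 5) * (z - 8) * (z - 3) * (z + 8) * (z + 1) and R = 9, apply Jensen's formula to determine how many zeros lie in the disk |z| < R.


Jensen's formula: (1/2pi)*integral log|f(Re^it)|dt = log|f(0)| + sum_{|a_k|<R} log(R/|a_k|)
Step 1: f(0) = 8 * (-5) * (-8) * (-3) * 8 * 1 = -7680
Step 2: log|f(0)| = log|-8| + log|5| + log|8| + log|3| + log|-8| + log|-1| = 8.9464
Step 3: Zeros inside |z| < 9: -8, 5, 8, 3, -8, -1
Step 4: Jensen sum = log(9/8) + log(9/5) + log(9/8) + log(9/3) + log(9/8) + log(9/1) = 4.237
Step 5: n(R) = number of terms in the Jensen sum = count of zeros inside |z| < 9 = 6

6


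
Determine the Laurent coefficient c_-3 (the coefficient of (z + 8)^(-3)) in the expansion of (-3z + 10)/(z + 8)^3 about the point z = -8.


Step 1: Write the numerator in powers of (z + 8): -3z + 10 = -3(z + 8) + (-3*(-8) + 10) = -3(z + 8) + 34
Step 2: Divide by (z + 8)^3: f(z) = 34(z + 8)^(-3) - 3(z + 8)^(-2)
Step 3: This finite sum is the Laurent series of f about z = -8.
Step 4: Coefficient of (z + 8)^(-3) = -3*(-8) + 10 = 34

34


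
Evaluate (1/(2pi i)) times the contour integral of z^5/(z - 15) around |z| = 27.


Step 1: f(z) = z^5, a = 15 is inside |z| = 27
Step 2: By Cauchy integral formula: (1/(2pi*i)) * integral = f(a)
Step 3: f(15) = 15^5 = 759375

759375


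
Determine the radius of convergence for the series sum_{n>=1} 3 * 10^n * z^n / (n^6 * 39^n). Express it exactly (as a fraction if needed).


Step 1: General term a_n = 3 * 10^n / (n^6 * 39^n)
Step 2: By the root test, |a_n|^(1/n) = 3^(1/n) * 10 / (n^(6/n) * 39) -> 10/39 as n -> infinity (since 3^(1/n) -> 1 and n^(6/n) -> 1)
Step 3: R = 1/lim|a_n|^(1/n) = 39/10

39/10


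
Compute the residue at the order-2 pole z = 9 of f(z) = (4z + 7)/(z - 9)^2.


Step 1: Pole of order 2 at z = 9
Step 2: Res = lim d/dz [(z - 9)^2 * f(z)] as z -> 9
Step 3: (z - 9)^2 * f(z) = 4z + 7
Step 4: d/dz[4z + 7] = 4

4


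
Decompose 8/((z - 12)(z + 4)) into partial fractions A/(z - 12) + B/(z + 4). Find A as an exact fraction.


Step 1: Multiply both sides by (z - 12) and set z = 12
Step 2: A = 8 / (12 + 4)
Step 3: A = 8 / 16
Step 4: A = 1/2

1/2


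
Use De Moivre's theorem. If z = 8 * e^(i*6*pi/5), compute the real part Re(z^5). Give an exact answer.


Step 1: By De Moivre's theorem, z^5 = 8^5 * e^(i*5*6*pi/5) = 32768 * (cos(6*pi) + i*sin(6*pi))
Step 2: |z|^5 = 8^5 = 32768
Step 3: Reduce the angle mod 2*pi: 6*pi - 6*pi = 0
Step 4: cos(0) = 1
Step 5: Re(z^5) = 32768 * 1 = 32768

32768


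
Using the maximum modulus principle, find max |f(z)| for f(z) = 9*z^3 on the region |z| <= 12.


Step 1: On |z| = 12, |f(z)| = 9 * |z|^3 = 9 * 12^3
Step 2: By maximum modulus principle, maximum is on boundary.
Step 3: Maximum = 9 * 1728 = 15552

15552


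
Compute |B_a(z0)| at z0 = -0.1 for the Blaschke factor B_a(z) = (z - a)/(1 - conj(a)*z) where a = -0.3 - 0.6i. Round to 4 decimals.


Step 1: Numerator z0 - a = -0.1 - (-0.3 - 0.6i) = 0.2 + 0.6i
Step 2: Denominator 1 - conj(a)*z0 = 1 - (-0.3 + 0.6i)*(-0.1) = 0.97 + 0.06i
Step 3: |z0 - a|^2 = 0.2^2 + 0.6^2 = 0.4; |1 - conj(a)*z0|^2 = 0.97^2 + 0.06^2 = 0.9445
Step 4: |B_a(-0.1)| = sqrt(0.4 / 0.9445) = sqrt(0.423504)
Step 5: = 0.6508

0.6508


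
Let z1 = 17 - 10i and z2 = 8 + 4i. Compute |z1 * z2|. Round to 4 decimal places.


Step 1: |z1| = sqrt(17^2 + (-10)^2) = sqrt(389)
Step 2: |z2| = sqrt(8^2 + 4^2) = sqrt(80)
Step 3: |z1*z2| = |z1|*|z2| = sqrt(389) * sqrt(80) = sqrt(389 * 80) = sqrt(31120)
Step 4: = 176.4086

176.4086


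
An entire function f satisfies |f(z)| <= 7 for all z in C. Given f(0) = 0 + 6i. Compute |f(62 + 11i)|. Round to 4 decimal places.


Step 1: By Liouville's theorem, a bounded entire function is constant.
Step 2: f(z) = f(0) = 0 + 6i for all z.
Step 3: |f(w)| = |0 + 6i| = sqrt(0 + 36)
Step 4: = 6.0

6.0


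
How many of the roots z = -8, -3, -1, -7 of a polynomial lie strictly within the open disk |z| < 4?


Step 1: Check each root:
  z = -8: |-8| = 8 >= 4
  z = -3: |-3| = 3 < 4
  z = -1: |-1| = 1 < 4
  z = -7: |-7| = 7 >= 4
Step 2: Count = 2

2


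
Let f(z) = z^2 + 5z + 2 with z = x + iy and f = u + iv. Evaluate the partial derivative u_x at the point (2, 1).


Step 1: f(z) = (x+iy)^2 + 5(x+iy) + 2
Step 2: u = (x^2 - y^2) + 5x + 2
Step 3: u_x = 2x + 5
Step 4: At (2, 1): u_x = 4 + 5 = 9

9


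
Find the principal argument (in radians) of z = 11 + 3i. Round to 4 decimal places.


Step 1: z = 11 + 3i
Step 2: arg(z) = atan2(3, 11)
Step 3: arg(z) = 0.2663

0.2663


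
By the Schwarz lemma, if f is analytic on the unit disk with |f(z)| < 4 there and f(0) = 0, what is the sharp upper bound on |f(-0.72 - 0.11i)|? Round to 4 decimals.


Step 1: g = f/4 maps D -> D with g(0) = 0, so by the Schwarz lemma |g(z)| <= |z|, i.e. |f(z)| <= 4|z|; this is sharp (f(z) = 4z).
Step 2: |z0|^2 = (-0.72)^2 + (-0.11)^2 = 0.5305
Step 3: |z0| = sqrt(0.5305) = 0.728354
Step 4: Best bound = 4 * |z0| = 4 * 0.728354 = 2.9134

2.9134


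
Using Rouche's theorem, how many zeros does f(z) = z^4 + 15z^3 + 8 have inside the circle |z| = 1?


Step 1: On |z| = 1 the three terms have sizes |z^4| = 1^4 = 1, |15z^3| = 15*1^3 = 15, |8| = 8
Step 2: The dominant term is g(z) = 15z^3; let h(z) = z^4 + 8 so f = g + h
Step 3: On |z| = 1: |g| = 15 and |h| <= 1 + 8 = 9
Step 4: Since 15 > 9, |h| < |g| on |z| = 1, so by Rouche f has the same number of zeros as g inside |z| < 1
Step 5: g(z) = 15z^3 has 3 zeros (at the origin, multiplicity 3) inside |z| < 1. Answer = 3

3


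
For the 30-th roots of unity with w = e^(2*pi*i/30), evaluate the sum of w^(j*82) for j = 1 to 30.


Step 1: The sum sum_{j=1}^{n} w^(k*j) equals n if n | k, else 0.
Step 2: Here n = 30, k = 82
Step 3: Does n divide k? 30 | 82 -> False
Step 4: Sum = 0

0


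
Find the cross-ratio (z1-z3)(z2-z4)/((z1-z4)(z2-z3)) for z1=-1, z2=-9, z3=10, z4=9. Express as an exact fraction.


Step 1: (z1-z3)(z2-z4) = (-11) * (-18) = 198
Step 2: (z1-z4)(z2-z3) = (-10) * (-19) = 190
Step 3: Cross-ratio = 198/190 = 99/95

99/95


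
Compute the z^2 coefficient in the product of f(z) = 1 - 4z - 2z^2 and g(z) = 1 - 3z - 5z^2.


Step 1: z^2 term in f*g comes from: (1)*(-5z^2) + (-4z)*(-3z) + (-2z^2)*(1)
Step 2: = -5 + 12 - 2
Step 3: = 5

5


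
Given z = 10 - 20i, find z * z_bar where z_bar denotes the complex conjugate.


Step 1: conj(z) = 10 + 20i
Step 2: z * conj(z) = 10^2 + (-20)^2
Step 3: = 100 + 400 = 500

500


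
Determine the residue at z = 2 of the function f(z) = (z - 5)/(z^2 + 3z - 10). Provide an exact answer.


Step 1: Q(z) = z^2 + 3z - 10 = (z - 2)(z + 5)
Step 2: Q'(z) = 2z + 3
Step 3: Q'(2) = 7, P(2) = -3
Step 4: Res = P(2)/Q'(2) = -3/7 = -3/7

-3/7


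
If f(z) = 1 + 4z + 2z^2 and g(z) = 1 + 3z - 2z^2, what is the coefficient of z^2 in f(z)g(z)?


Step 1: z^2 term in f*g comes from: (1)*(-2z^2) + (4z)*(3z) + (2z^2)*(1)
Step 2: = -2 + 12 + 2
Step 3: = 12

12


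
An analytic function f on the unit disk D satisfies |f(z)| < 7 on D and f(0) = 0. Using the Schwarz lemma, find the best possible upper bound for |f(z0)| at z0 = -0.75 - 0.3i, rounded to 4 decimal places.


Step 1: g = f/7 maps D -> D with g(0) = 0, so by the Schwarz lemma |g(z)| <= |z|, i.e. |f(z)| <= 7|z|; this is sharp (f(z) = 7z).
Step 2: |z0|^2 = (-0.75)^2 + (-0.3)^2 = 0.6525
Step 3: |z0| = sqrt(0.6525) = 0.807775
Step 4: Best bound = 7 * |z0| = 7 * 0.807775 = 5.6544

5.6544


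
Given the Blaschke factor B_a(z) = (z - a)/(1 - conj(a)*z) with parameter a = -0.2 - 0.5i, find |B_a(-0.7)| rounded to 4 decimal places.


Step 1: Numerator z0 - a = -0.7 - (-0.2 - 0.5i) = -0.5 + 0.5i
Step 2: Denominator 1 - conj(a)*z0 = 1 - (-0.2 + 0.5i)*(-0.7) = 0.86 + 0.35i
Step 3: |z0 - a|^2 = (-0.5)^2 + 0.5^2 = 0.5; |1 - conj(a)*z0|^2 = 0.86^2 + 0.35^2 = 0.8621
Step 4: |B_a(-0.7)| = sqrt(0.5 / 0.8621) = sqrt(0.579979)
Step 5: = 0.7616

0.7616


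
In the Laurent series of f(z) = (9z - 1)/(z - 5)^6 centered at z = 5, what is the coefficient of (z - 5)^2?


Step 1: Write the numerator in powers of (z - 5): 9z - 1 = 9(z - 5) + (9*5 - 1) = 9(z - 5) + 44
Step 2: Divide by (z - 5)^6: f(z) = 44(z - 5)^(-6) + 9(z - 5)^(-5)
Step 3: This finite sum is the Laurent series of f about z = 5.
Step 4: Only the powers -6 and -5 appear, so the coefficient of (z - 5)^2 = 0

0


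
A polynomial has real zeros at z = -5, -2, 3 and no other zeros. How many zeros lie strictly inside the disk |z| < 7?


Step 1: Check each root:
  z = -5: |-5| = 5 < 7
  z = -2: |-2| = 2 < 7
  z = 3: |3| = 3 < 7
Step 2: Count = 3

3


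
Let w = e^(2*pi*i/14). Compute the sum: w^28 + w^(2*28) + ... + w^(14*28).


Step 1: The sum sum_{j=1}^{n} w^(k*j) equals n if n | k, else 0.
Step 2: Here n = 14, k = 28
Step 3: Does n divide k? 14 | 28 -> True
Step 4: Sum = 14

14


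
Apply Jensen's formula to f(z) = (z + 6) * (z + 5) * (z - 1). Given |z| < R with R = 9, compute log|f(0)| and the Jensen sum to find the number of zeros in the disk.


Jensen's formula: (1/2pi)*integral log|f(Re^it)|dt = log|f(0)| + sum_{|a_k|<R} log(R/|a_k|)
Step 1: f(0) = 6 * 5 * (-1) = -30
Step 2: log|f(0)| = log|-6| + log|-5| + log|1| = 3.4012
Step 3: Zeros inside |z| < 9: -6, -5, 1
Step 4: Jensen sum = log(9/6) + log(9/5) + log(9/1) = 3.1905
Step 5: n(R) = number of terms in the Jensen sum = count of zeros inside |z| < 9 = 3

3


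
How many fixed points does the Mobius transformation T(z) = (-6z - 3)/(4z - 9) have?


Step 1: Fixed points satisfy T(z) = z
Step 2: 4z^2 - 3z + 3 = 0
Step 3: Discriminant = (-3)^2 - 4*4*3 = -39
Step 4: Number of fixed points = 2

2


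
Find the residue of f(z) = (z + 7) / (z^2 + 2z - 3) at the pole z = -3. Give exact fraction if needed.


Step 1: Q(z) = z^2 + 2z - 3 = (z + 3)(z - 1)
Step 2: Q'(z) = 2z + 2
Step 3: Q'(-3) = -4, P(-3) = 4
Step 4: Res = P(-3)/Q'(-3) = 4/(-4) = -1

-1


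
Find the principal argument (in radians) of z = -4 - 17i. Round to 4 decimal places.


Step 1: z = -4 - 17i
Step 2: arg(z) = atan2(-17, -4)
Step 3: arg(z) = -1.8019

-1.8019


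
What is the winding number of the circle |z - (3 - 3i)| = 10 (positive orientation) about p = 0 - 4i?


Step 1: Center c = (3, -3), radius = 10
Step 2: |p - c|^2 = (-3)^2 + (-1)^2 = 10
Step 3: r^2 = 100
Step 4: |p-c| < r so winding number = 1

1


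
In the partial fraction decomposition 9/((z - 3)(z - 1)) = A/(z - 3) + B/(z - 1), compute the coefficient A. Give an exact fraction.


Step 1: Multiply both sides by (z - 3) and set z = 3
Step 2: A = 9 / (3 - 1)
Step 3: A = 9 / 2
Step 4: A = 9/2

9/2


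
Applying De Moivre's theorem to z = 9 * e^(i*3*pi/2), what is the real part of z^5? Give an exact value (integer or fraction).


Step 1: By De Moivre's theorem, z^5 = 9^5 * e^(i*5*3*pi/2) = 59049 * (cos(15*pi/2) + i*sin(15*pi/2))
Step 2: |z|^5 = 9^5 = 59049
Step 3: Reduce the angle mod 2*pi: 15*pi/2 - 6*pi = 3*pi/2
Step 4: cos(3*pi/2) = 0
Step 5: Re(z^5) = 59049 * 0 = 0

0


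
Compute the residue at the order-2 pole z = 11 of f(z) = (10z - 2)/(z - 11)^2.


Step 1: Pole of order 2 at z = 11
Step 2: Res = lim d/dz [(z - 11)^2 * f(z)] as z -> 11
Step 3: (z - 11)^2 * f(z) = 10z - 2
Step 4: d/dz[10z - 2] = 10

10


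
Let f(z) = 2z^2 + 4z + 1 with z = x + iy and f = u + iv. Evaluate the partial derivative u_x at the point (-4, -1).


Step 1: f(z) = 2(x+iy)^2 + 4(x+iy) + 1
Step 2: u = 2(x^2 - y^2) + 4x + 1
Step 3: u_x = 4x + 4
Step 4: At (-4, -1): u_x = -16 + 4 = -12

-12


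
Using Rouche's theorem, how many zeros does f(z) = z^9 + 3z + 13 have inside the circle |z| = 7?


Step 1: On |z| = 7 the three terms have sizes |z^9| = 7^9 = 40353607, |3z| = 3*7 = 21, |13| = 13
Step 2: The dominant term is g(z) = z^9; let h(z) = 3z + 13 so f = g + h
Step 3: On |z| = 7: |g| = 40353607 and |h| <= 21 + 13 = 34
Step 4: Since 40353607 > 34, |h| < |g| on |z| = 7, so by Rouche f has the same number of zeros as g inside |z| < 7
Step 5: g(z) = z^9 has 9 zeros (all at the origin) inside |z| < 7. Answer = 9

9
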